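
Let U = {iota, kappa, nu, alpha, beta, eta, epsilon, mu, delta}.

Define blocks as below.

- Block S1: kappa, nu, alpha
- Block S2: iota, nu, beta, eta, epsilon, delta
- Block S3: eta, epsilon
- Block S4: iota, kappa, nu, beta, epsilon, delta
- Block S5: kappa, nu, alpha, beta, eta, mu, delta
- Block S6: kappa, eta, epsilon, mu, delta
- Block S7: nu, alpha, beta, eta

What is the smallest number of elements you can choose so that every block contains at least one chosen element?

2

The 2 elements {nu, eta} hit every block.
The blocks S1, S3 are pairwise disjoint, so any hitting set needs a separate element for each — at least 2. Hence 2 is optimal.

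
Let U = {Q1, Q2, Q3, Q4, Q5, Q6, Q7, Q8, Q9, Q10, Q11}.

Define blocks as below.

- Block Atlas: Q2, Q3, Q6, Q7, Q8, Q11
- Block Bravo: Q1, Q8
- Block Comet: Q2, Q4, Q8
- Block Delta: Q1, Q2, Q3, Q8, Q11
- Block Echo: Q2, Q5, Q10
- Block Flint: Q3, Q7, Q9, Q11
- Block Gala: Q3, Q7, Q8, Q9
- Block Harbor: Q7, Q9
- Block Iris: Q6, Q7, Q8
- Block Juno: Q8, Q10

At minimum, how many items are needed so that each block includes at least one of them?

3

Take H = {Q7, Q8, Q10}. Each listed block contains at least one of these, so H is a hitting set of size 3.
The blocks Bravo, Echo, Harbor are pairwise disjoint, so any hitting set needs a separate item for each — at least 3. Hence 3 is optimal.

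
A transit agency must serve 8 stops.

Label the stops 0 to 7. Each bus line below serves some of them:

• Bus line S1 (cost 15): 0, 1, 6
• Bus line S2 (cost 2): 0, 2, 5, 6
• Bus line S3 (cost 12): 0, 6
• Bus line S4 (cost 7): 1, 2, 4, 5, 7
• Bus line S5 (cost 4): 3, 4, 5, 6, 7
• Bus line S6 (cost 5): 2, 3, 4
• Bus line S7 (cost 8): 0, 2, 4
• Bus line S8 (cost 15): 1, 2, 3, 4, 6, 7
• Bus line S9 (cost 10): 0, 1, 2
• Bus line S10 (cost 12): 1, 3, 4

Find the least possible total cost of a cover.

13

S2, S4, S5 together cover every stop (S2 ∪ S4 ∪ S5 = {0, 1, 2, 3, 4, 5, 6, 7}); total cost 2 + 7 + 4 = 13.
No covering selection has total cost below 13.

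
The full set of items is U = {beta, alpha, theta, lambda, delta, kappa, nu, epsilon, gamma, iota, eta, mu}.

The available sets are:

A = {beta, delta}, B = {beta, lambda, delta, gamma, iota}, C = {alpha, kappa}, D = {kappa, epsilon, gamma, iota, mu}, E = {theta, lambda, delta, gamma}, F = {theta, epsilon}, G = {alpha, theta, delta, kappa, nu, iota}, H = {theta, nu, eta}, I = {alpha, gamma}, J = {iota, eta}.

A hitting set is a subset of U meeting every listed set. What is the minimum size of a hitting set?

4

T = {alpha, theta, delta, iota} meets every set (each contains at least one member of T), and |T| = 4.
The sets A, F, I, J are pairwise disjoint, so any hitting set needs a separate item for each — at least 4. Hence 4 is optimal.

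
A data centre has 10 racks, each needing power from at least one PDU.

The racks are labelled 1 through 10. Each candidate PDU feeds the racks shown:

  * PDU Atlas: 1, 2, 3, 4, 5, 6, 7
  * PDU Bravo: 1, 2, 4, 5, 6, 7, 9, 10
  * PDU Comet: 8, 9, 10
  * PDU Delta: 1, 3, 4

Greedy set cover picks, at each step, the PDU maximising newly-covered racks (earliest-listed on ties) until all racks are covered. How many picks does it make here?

Greedy: pick Bravo (covers 8 new) → pick Atlas (covers 1 new) → pick Comet (covers 1 new). Total picks: 3.
(The true minimum cover uses only 2 PDUs, so greedy is not optimal here.)

3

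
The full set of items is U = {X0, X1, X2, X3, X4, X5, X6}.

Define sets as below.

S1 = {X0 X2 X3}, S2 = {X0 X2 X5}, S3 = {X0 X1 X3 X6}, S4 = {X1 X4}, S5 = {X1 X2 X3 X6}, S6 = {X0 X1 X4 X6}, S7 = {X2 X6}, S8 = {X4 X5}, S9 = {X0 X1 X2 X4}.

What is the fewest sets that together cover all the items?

S3 and S8 and S9 together: S3 ∪ S8 ∪ S9 = {X0, X1, X2, X3, X4, X5, X6} — every item is covered.
No 2 of the 9 sets cover everything (all 36 combinations miss at least one item), so 3 is optimal.

3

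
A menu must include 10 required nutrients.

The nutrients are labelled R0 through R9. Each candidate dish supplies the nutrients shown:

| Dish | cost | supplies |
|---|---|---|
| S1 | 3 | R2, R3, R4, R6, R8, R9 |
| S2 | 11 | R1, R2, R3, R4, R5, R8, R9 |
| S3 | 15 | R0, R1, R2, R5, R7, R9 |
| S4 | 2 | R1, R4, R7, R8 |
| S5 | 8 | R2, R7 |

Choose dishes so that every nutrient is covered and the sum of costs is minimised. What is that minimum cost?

S1, S3 together cover every nutrient (S1 ∪ S3 = {R0, R1, R2, R3, R4, R5, R6, R7, R8, R9}); total cost 3 + 15 = 18.
The greedy pick S1, S4, S3 costs 20; no covering selection beats 18.

18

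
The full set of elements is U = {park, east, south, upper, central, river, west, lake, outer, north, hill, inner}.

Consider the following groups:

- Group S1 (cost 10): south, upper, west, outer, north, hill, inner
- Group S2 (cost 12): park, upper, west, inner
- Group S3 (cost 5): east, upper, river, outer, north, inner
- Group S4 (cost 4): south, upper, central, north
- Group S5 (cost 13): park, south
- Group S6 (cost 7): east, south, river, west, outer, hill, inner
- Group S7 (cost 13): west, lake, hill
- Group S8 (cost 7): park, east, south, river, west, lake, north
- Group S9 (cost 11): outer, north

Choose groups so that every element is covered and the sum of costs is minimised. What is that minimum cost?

S4, S6, S8 together cover every element (S4 ∪ S6 ∪ S8 = {park, east, south, upper, central, river, west, lake, outer, north, hill, inner}); total cost 4 + 7 + 7 = 18.
The greedy pick S3, S8, S4, S6 costs 23; no covering selection beats 18.

18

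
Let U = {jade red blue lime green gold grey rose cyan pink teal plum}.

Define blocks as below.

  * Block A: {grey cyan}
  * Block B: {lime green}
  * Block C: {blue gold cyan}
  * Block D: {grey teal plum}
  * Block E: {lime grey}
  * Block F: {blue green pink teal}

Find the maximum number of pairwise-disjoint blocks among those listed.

3

B, C, D are pairwise disjoint (B={lime,green}; C={blue,gold,cyan}; D={grey,teal,plum}).
Every remaining block overlaps one of these, and no 4 of the listed blocks are pairwise disjoint, so 3 is the maximum.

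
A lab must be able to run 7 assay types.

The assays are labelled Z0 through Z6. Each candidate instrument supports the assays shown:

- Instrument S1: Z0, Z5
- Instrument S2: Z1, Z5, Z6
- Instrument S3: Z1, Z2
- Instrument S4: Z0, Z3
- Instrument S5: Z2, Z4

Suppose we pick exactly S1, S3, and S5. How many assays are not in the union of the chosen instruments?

Union of S1, S3, S5 = {Z0, Z1, Z2, Z4, Z5}.
Not covered: Z3, Z6 — 2 assays.

2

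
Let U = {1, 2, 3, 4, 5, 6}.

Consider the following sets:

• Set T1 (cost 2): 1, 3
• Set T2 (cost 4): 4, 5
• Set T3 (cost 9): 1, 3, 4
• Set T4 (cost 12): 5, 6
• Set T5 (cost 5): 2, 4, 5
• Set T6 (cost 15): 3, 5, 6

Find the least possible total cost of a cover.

19

T1, T4, T5 together cover every point (T1 ∪ T4 ∪ T5 = {1, 2, 3, 4, 5, 6}); total cost 2 + 12 + 5 = 19.
No covering selection has total cost below 19.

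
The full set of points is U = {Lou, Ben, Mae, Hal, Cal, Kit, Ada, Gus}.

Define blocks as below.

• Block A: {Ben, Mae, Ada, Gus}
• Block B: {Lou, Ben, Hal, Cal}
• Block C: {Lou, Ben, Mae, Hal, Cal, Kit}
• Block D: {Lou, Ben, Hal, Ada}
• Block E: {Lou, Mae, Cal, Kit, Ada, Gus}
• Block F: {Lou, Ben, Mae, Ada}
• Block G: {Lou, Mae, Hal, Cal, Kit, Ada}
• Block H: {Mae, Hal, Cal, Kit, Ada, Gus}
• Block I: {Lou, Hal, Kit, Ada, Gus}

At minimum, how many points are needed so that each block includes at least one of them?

Take T = {Lou, Gus}. Each listed block contains at least one of these, so T is a hitting set of size 2.
No single point lies in every block, so at least 2 are needed and 2 is optimal.

2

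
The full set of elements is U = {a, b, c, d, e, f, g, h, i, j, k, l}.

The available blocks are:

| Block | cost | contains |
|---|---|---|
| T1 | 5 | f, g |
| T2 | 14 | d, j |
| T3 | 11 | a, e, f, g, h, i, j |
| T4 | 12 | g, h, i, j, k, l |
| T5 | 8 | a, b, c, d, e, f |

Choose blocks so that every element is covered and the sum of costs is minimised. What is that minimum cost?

20

T4, T5 together cover every element (T4 ∪ T5 = {a, b, c, d, e, f, g, h, i, j, k, l}); total cost 12 + 8 = 20.
No covering selection has total cost below 20.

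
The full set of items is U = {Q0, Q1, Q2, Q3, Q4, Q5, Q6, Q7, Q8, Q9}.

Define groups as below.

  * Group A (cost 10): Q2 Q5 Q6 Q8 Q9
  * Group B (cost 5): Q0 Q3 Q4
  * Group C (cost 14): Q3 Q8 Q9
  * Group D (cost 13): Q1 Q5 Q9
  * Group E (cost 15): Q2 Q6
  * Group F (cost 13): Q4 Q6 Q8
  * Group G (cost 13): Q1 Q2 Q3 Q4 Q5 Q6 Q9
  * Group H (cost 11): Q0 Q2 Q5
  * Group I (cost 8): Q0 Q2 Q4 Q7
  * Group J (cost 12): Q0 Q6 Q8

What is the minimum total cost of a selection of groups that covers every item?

31

A, G, I together cover every item (A ∪ G ∪ I = {Q0, Q1, Q2, Q3, Q4, Q5, Q6, Q7, Q8, Q9}); total cost 10 + 13 + 8 = 31.
The greedy pick B, A, I, D costs 36; no covering selection beats 31.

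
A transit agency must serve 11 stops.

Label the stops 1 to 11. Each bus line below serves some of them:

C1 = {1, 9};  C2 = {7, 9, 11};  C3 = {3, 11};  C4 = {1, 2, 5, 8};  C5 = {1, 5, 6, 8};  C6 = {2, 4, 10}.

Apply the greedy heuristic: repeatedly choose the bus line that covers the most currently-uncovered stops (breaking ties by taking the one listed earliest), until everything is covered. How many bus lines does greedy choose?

5

Greedy: pick C4 (covers 4 new) → pick C2 (covers 3 new) → pick C6 (covers 2 new) → pick C3 (covers 1 new) → pick C5 (covers 1 new). Total picks: 5.
(The true minimum cover uses only 4 bus lines, so greedy is not optimal here.)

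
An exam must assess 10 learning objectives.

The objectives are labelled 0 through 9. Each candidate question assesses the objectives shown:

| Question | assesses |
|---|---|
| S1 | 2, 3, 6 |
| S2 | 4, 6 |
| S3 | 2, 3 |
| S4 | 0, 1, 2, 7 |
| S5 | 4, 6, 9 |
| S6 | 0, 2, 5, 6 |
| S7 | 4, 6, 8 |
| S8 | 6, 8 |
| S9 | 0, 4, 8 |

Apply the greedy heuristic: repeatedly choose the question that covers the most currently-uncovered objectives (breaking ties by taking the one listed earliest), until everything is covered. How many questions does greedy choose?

Greedy: pick S4 (covers 4 new) → pick S5 (covers 3 new) → pick S1 (covers 1 new) → pick S6 (covers 1 new) → pick S7 (covers 1 new). Total picks: 5.

5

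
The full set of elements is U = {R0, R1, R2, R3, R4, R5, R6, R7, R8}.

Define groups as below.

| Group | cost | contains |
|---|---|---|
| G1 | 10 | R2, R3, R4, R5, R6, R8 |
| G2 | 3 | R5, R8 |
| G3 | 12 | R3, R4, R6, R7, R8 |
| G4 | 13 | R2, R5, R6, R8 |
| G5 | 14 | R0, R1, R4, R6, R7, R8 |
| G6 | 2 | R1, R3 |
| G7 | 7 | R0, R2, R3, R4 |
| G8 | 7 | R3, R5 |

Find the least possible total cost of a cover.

24

G2, G3, G6, G7 together cover every element (G2 ∪ G3 ∪ G6 ∪ G7 = {R0, R1, R2, R3, R4, R5, R6, R7, R8}); total cost 3 + 12 + 2 + 7 = 24.
No covering selection has total cost below 24.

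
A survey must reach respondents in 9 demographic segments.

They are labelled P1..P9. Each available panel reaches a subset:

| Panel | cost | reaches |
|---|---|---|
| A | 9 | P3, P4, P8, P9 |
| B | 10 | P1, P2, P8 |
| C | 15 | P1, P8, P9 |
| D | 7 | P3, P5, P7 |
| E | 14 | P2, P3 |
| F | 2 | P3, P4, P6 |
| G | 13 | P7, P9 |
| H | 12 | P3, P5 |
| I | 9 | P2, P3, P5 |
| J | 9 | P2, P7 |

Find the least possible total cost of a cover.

A, B, D, F together cover every segment (A ∪ B ∪ D ∪ F = {P1, P2, P3, P4, P5, P6, P7, P8, P9}); total cost 9 + 10 + 7 + 2 = 28.
No covering selection has total cost below 28.

28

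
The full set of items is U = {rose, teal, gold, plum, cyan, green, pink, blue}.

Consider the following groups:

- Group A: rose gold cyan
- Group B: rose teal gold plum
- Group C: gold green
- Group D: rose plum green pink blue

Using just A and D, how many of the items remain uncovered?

Union of A, D = {rose, gold, plum, cyan, green, pink, blue}.
Not covered: teal — 1 item.

1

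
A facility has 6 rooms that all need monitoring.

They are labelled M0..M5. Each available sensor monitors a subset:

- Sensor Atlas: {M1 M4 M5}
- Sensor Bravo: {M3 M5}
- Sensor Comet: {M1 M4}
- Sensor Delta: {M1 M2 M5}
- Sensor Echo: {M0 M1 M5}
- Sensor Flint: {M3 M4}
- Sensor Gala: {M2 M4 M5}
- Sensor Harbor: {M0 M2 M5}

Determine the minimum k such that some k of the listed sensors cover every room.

Bravo and Echo and Gala together: Bravo ∪ Echo ∪ Gala = {M0, M1, M2, M3, M4, M5} — every room is covered.
No 2 of the 8 sensors cover everything (all 28 combinations miss at least one room), so 3 is optimal.

3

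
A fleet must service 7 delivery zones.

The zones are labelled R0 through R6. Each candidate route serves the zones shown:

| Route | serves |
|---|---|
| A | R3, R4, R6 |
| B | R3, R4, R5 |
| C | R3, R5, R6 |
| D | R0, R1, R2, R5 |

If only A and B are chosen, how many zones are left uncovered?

3

Union of A, B = {R3, R4, R5, R6}.
Not covered: R0, R1, R2 — 3 zones.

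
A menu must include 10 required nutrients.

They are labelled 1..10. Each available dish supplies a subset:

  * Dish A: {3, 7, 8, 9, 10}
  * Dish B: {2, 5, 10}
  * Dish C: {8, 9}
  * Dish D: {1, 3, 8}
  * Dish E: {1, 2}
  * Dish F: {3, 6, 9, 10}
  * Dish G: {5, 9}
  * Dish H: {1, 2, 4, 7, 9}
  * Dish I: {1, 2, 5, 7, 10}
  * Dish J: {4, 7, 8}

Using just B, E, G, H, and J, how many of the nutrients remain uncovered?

Union of B, E, G, H, J = {1, 2, 4, 5, 7, 8, 9, 10}.
Not covered: 3, 6 — 2 nutrients.

2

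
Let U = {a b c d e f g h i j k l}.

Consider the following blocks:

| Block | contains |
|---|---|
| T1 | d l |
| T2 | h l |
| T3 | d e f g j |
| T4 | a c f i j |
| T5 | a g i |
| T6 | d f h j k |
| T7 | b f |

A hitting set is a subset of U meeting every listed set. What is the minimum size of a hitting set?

T = {f, g, l} meets every block (each contains at least one member of T), and |T| = 3.
The blocks T1, T5, T7 are pairwise disjoint, so any hitting set needs a separate item for each — at least 3. Hence 3 is optimal.

3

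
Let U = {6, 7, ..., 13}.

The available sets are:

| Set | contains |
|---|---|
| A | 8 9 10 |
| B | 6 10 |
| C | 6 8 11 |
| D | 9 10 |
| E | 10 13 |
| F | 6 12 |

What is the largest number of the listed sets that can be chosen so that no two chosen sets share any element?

E, F are pairwise disjoint (E={10,13}; F={6,12}).
Every remaining set overlaps one of these, and no 3 of the listed sets are pairwise disjoint, so 2 is the maximum.

2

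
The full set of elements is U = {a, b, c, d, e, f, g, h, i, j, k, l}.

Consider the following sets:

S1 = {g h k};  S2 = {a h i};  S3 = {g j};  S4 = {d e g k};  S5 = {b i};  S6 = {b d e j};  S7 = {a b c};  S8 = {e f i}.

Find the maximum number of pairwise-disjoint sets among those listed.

S1, S7, S8 are pairwise disjoint (S1={g,h,k}; S7={a,b,c}; S8={e,f,i}).
Every remaining set overlaps one of these, and no 4 of the listed sets are pairwise disjoint, so 3 is the maximum.

3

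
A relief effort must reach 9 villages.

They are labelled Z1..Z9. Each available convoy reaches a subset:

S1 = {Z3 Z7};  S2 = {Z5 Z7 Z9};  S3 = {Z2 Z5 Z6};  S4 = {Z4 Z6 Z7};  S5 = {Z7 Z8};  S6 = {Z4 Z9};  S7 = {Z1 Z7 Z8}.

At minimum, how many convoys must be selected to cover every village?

4

S1 and S3 and S6 and S7 together: S1 ∪ S3 ∪ S6 ∪ S7 = {Z1, Z2, Z3, Z4, Z5, Z6, Z7, Z8, Z9} — every village is covered.
Only S1 contains Z3, so S1 is forced; the remaining 7 villages need at least 3 more convoys (each remaining convoy adds at most 3) — so at least 4 convoys are needed, and 4 is optimal.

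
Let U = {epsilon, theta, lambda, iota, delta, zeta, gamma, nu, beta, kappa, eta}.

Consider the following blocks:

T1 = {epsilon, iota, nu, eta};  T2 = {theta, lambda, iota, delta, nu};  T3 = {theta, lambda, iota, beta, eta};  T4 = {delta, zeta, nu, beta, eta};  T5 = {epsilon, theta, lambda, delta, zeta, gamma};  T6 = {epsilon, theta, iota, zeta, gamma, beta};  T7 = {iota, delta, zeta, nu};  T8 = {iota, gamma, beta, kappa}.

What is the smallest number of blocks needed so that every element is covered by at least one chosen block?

3

T4, T5, and T8 cover everything between them: the union {epsilon, theta, lambda, iota, delta, zeta, gamma, nu, beta, kappa, eta} is all of U.
Only T8 contains kappa, so T8 is forced; the remaining 7 elements need at least 2 more blocks (each remaining block adds at most 5) — so at least 3 blocks are needed, and 3 is optimal.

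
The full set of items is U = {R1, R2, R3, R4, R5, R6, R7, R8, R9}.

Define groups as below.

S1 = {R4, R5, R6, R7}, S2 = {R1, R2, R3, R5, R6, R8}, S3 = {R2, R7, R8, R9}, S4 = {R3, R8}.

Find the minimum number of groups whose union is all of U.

S1, S2, and S3 cover everything between them: the union {R1, R2, R3, R4, R5, R6, R7, R8, R9} is all of U.
Only S2 contains R1, so S2 is forced; the remaining 3 items need at least 2 more groups (each remaining group adds at most 2) — so at least 3 groups are needed, and 3 is optimal.

3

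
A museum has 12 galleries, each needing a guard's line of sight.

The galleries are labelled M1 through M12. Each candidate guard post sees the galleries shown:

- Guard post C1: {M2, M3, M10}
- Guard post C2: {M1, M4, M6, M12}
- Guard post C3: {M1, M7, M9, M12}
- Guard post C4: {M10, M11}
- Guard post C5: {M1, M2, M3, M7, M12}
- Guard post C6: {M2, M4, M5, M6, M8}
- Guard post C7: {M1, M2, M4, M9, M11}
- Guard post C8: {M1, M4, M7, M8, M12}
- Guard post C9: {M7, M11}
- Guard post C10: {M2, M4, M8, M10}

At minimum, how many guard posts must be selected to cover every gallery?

C4 and C5 and C6 and C7 together: C4 ∪ C5 ∪ C6 ∪ C7 = {M1, M2, M3, M4, M5, M6, M7, M8, M9, M10, M11, M12} — every gallery is covered.
No 3 of the 10 guard posts cover everything (all 120 combinations miss at least one gallery), so 4 is optimal.

4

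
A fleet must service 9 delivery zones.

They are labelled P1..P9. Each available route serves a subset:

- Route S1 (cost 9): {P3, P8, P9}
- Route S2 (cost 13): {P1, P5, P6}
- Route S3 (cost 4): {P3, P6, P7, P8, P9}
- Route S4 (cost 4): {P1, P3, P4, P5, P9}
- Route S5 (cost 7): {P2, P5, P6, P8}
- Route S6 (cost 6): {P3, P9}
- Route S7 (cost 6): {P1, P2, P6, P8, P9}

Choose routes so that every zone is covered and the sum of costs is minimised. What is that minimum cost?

S3, S4, S7 together cover every zone (S3 ∪ S4 ∪ S7 = {P1, P2, P3, P4, P5, P6, P7, P8, P9}); total cost 4 + 4 + 6 = 14.
No covering selection has total cost below 14.

14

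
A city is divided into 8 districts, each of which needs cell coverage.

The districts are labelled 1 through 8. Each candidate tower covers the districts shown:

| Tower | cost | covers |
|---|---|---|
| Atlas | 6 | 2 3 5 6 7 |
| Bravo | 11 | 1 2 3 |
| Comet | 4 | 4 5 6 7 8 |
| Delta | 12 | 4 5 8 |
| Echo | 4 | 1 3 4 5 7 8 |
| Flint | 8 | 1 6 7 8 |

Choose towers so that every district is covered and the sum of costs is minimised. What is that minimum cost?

Atlas, Echo together cover every district (Atlas ∪ Echo = {1, 2, 3, 4, 5, 6, 7, 8}); total cost 6 + 4 = 10.
No covering selection has total cost below 10.

10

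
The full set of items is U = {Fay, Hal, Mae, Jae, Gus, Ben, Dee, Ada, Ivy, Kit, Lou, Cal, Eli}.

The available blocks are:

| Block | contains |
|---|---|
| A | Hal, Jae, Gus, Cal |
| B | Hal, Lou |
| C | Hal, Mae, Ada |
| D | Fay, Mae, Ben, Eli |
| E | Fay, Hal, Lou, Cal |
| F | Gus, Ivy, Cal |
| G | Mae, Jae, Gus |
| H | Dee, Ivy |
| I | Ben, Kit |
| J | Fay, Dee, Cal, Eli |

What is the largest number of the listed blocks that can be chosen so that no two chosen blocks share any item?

4

E, G, H, I are pairwise disjoint (E={Fay,Hal,Lou,Cal}; G={Mae,Jae,Gus}; H={Dee,Ivy}; I={Ben,Kit}).
Every remaining block overlaps one of these, and no 5 of the listed blocks are pairwise disjoint, so 4 is the maximum.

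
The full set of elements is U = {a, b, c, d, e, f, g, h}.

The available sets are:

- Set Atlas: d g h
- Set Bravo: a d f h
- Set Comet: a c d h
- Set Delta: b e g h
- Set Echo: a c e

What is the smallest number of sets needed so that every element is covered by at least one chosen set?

Bravo, Comet, and Delta cover everything between them: the union {a, b, c, d, e, f, g, h} is all of U.
Only Delta contains b, so Delta is forced; the remaining 4 elements need at least 2 more sets (each remaining set adds at most 3) — so at least 3 sets are needed, and 3 is optimal.

3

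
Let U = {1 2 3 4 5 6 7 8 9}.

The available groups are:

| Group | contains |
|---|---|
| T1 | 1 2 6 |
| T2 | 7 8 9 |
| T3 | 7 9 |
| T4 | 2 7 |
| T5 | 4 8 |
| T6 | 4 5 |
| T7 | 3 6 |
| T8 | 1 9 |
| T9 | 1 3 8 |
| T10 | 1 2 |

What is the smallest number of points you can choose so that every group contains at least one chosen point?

The 4 points {1, 4, 6, 7} hit every group.
The groups T3, T6, T7, T10 are pairwise disjoint, so any hitting set needs a separate point for each — at least 4. Hence 4 is optimal.

4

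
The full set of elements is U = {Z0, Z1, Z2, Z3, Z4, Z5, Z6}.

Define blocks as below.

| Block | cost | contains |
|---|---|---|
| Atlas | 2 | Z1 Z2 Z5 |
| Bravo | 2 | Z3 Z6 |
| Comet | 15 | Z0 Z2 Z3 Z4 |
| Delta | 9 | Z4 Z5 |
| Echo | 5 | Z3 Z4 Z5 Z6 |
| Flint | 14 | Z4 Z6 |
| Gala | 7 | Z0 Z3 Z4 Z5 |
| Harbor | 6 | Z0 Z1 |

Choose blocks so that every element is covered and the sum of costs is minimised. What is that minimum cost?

Atlas, Bravo, Gala together cover every element (Atlas ∪ Bravo ∪ Gala = {Z0, Z1, Z2, Z3, Z4, Z5, Z6}); total cost 2 + 2 + 7 = 11.
No covering selection has total cost below 11.

11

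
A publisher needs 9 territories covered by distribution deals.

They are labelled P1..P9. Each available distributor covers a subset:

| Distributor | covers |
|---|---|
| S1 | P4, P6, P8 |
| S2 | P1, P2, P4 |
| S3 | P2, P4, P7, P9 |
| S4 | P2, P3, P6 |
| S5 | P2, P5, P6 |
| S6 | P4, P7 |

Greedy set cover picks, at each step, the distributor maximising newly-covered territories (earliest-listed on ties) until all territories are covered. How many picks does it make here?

Greedy: pick S3 (covers 4 new) → pick S1 (covers 2 new) → pick S2 (covers 1 new) → pick S4 (covers 1 new) → pick S5 (covers 1 new). Total picks: 5.

5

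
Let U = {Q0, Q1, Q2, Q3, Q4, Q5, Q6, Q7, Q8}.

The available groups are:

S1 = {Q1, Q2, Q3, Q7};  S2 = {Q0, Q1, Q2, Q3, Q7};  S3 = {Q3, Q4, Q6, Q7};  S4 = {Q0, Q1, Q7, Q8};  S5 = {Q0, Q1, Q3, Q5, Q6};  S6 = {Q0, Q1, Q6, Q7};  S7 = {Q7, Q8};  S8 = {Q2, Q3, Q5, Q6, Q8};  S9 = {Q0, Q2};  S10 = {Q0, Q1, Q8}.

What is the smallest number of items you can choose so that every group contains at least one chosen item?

Take H = {Q0, Q6, Q7}. Each listed group contains at least one of these, so H is a hitting set of size 3.
No choice of 2 items meets every group, so 3 is the minimum.

3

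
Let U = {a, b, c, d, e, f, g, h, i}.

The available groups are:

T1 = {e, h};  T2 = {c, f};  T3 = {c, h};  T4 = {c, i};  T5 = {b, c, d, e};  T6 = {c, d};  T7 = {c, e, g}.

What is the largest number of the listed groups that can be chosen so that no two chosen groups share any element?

2

T1, T2 are pairwise disjoint (T1={e,h}; T2={c,f}).
Every remaining group overlaps one of these, and no 3 of the listed groups are pairwise disjoint, so 2 is the maximum.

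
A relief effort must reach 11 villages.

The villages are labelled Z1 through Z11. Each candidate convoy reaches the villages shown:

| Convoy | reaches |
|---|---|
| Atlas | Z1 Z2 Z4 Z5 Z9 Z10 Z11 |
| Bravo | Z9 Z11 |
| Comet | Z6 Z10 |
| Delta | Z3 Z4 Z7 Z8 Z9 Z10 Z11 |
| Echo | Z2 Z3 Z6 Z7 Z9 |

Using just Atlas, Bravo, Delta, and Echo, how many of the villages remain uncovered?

Union of Atlas, Bravo, Delta, Echo = {Z1, Z2, Z3, Z4, Z5, Z6, Z7, Z8, Z9, Z10, Z11} — that's every village, so 0 are uncovered.

0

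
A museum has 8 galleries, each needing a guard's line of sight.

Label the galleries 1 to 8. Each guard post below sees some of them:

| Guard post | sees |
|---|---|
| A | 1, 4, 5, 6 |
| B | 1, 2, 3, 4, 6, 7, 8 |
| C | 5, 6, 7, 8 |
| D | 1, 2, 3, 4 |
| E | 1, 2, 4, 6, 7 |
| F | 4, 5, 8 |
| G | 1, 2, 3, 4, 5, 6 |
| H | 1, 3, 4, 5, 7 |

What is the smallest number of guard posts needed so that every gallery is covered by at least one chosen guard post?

Take {A, B}. Their union is {1, 2, 3, 4, 5, 6, 7, 8}, which is all 8 galleries.
No single guard post has all 8 galleries (the largest, B, has 7), so 2 is optimal.

2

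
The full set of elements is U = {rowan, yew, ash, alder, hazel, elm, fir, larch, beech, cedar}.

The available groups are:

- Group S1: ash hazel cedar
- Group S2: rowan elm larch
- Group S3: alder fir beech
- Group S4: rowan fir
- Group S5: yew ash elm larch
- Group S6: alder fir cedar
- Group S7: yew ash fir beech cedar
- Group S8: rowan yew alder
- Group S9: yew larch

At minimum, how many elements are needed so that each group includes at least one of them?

4

Take H = {rowan, yew, hazel, fir}. Each listed group contains at least one of these, so H is a hitting set of size 4.
No choice of 3 elements meets every group, so 4 is the minimum.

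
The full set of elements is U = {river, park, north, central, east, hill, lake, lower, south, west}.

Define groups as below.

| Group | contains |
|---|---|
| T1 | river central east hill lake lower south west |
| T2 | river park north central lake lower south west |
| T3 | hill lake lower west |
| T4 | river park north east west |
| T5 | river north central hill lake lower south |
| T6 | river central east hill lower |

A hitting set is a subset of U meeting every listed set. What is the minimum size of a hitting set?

2

The 2 elements {river, west} hit every group.
No single element lies in every group, so at least 2 are needed and 2 is optimal.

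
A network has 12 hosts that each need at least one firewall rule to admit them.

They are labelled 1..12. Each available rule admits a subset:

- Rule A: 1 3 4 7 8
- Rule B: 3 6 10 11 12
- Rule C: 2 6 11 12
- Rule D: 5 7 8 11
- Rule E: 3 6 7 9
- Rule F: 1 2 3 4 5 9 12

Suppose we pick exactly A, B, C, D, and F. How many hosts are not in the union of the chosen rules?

Union of A, B, C, D, F = {1, 2, 3, 4, 5, 6, 7, 8, 9, 10, 11, 12} — that's every host, so 0 are uncovered.

0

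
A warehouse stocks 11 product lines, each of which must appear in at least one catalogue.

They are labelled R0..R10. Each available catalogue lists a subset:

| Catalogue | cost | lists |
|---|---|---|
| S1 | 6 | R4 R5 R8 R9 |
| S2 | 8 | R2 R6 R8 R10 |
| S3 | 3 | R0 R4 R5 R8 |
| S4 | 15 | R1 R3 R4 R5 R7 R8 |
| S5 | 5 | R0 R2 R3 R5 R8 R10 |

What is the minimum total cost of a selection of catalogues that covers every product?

S1, S2, S3, S4 together cover every product (S1 ∪ S2 ∪ S3 ∪ S4 = {R0, R1, R2, R3, R4, R5, R6, R7, R8, R9, R10}); total cost 6 + 8 + 3 + 15 = 32.
The greedy pick S3, S5, S1, S4, S2 costs 37; no covering selection beats 32.

32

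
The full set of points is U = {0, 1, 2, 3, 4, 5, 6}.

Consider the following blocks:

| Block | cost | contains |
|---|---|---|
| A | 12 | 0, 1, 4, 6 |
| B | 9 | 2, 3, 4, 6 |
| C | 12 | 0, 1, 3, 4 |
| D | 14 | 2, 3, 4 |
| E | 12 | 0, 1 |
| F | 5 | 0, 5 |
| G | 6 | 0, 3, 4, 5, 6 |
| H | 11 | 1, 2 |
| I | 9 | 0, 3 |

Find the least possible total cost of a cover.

17

G, H together cover every point (G ∪ H = {0, 1, 2, 3, 4, 5, 6}); total cost 6 + 11 = 17.
No covering selection has total cost below 17.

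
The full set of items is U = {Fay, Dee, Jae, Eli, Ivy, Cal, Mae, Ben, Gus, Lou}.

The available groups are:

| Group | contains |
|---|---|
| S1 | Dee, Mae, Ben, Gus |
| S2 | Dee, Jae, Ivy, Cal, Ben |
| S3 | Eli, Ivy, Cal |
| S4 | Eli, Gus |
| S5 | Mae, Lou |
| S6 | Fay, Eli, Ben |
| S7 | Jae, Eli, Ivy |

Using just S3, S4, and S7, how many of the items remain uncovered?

Union of S3, S4, S7 = {Jae, Eli, Ivy, Cal, Gus}.
Not covered: Fay, Dee, Mae, Ben, Lou — 5 items.

5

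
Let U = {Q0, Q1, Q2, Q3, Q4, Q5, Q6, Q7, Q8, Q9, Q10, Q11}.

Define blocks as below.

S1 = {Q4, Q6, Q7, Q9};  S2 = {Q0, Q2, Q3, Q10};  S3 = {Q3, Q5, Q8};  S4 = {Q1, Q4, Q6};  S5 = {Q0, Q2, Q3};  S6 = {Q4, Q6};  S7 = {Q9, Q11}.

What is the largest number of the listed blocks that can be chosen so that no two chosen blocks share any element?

S4, S5, S7 are pairwise disjoint (S4={Q1,Q4,Q6}; S5={Q0,Q2,Q3}; S7={Q9,Q11}).
Every remaining block overlaps one of these, and no 4 of the listed blocks are pairwise disjoint, so 3 is the maximum.

3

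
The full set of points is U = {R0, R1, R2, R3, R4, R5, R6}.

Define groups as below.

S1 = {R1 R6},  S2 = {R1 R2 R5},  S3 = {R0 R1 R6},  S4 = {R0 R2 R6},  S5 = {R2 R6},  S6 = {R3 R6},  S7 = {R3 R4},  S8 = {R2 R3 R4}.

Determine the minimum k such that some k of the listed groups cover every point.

S2 and S4 and S7 together: S2 ∪ S4 ∪ S7 = {R0, R1, R2, R3, R4, R5, R6} — every point is covered.
Each group has at most 3 points, and 2·3 = 6 < 7 — so at least 3 groups are needed, and 3 is optimal.

3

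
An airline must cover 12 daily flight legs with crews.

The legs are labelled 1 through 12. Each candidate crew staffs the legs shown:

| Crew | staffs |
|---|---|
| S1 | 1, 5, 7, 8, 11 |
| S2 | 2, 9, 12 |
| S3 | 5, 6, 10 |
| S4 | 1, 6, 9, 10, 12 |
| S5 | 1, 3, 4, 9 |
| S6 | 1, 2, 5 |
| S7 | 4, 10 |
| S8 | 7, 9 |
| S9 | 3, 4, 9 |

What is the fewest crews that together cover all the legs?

S1 and S2 and S4 and S5 together: S1 ∪ S2 ∪ S4 ∪ S5 = {1, 2, 3, 4, 5, 6, 7, 8, 9, 10, 11, 12} — every leg is covered.
No 3 of the 9 crews cover everything (all 84 combinations miss at least one leg), so 4 is optimal.

4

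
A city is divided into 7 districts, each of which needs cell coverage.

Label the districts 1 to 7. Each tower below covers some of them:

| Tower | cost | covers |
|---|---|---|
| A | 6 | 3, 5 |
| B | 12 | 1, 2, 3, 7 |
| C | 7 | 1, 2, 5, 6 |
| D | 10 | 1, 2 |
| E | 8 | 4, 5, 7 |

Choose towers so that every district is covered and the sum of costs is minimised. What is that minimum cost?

A, C, E together cover every district (A ∪ C ∪ E = {1, 2, 3, 4, 5, 6, 7}); total cost 6 + 7 + 8 = 21.
No covering selection has total cost below 21.

21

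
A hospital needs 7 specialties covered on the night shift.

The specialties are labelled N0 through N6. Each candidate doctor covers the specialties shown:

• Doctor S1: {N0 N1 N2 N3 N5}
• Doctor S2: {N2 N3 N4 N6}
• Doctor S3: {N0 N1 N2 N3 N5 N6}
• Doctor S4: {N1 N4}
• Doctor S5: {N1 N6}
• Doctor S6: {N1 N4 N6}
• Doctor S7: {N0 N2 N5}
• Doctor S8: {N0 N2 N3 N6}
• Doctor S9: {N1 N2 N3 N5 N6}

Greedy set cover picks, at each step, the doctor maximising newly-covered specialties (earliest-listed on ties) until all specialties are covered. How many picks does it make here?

Greedy: pick S3 (covers 6 new) → pick S2 (covers 1 new). Total picks: 2.

2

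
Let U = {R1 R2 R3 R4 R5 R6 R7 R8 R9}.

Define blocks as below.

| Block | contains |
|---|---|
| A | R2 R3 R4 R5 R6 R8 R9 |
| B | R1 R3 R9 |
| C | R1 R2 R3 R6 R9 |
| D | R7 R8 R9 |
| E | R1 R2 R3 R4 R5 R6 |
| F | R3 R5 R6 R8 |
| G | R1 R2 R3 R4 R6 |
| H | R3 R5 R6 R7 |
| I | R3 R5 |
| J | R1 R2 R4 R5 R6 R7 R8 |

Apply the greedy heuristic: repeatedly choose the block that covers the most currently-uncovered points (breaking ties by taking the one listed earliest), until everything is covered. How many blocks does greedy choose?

Greedy: pick A (covers 7 new) → pick J (covers 2 new). Total picks: 2.

2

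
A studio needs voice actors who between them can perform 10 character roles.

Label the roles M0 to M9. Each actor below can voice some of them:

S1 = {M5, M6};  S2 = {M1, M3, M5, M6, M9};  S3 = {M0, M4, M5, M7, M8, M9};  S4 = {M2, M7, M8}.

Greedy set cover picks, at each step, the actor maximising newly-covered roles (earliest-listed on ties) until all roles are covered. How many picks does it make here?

Greedy: pick S3 (covers 6 new) → pick S2 (covers 3 new) → pick S4 (covers 1 new). Total picks: 3.

3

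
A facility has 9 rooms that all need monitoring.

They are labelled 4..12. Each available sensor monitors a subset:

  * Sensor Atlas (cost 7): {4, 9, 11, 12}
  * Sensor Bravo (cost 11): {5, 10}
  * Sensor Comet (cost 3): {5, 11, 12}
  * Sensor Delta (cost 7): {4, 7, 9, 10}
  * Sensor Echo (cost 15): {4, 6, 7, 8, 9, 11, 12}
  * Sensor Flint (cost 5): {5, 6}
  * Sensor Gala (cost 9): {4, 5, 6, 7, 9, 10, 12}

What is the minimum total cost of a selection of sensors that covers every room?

24

Echo, Gala together cover every room (Echo ∪ Gala = {4, 5, 6, 7, 8, 9, 10, 11, 12}); total cost 15 + 9 = 24.
The greedy pick Comet, Delta, Flint, Echo costs 30; no covering selection beats 24.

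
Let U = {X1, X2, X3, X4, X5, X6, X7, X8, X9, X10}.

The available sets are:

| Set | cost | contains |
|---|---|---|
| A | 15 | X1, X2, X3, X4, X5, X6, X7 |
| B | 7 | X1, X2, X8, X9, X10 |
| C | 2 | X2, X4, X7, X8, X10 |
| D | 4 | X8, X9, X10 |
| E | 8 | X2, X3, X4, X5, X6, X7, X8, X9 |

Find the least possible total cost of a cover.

B, E together cover every element (B ∪ E = {X1, X2, X3, X4, X5, X6, X7, X8, X9, X10}); total cost 7 + 8 = 15.
The greedy pick C, E, B costs 17; no covering selection beats 15.

15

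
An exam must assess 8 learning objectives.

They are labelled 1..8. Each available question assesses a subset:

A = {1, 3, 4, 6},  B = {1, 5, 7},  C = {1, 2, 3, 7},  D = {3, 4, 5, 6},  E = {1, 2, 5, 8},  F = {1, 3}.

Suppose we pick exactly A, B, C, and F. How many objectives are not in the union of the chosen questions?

1

Union of A, B, C, F = {1, 2, 3, 4, 5, 6, 7}.
Not covered: 8 — 1 objective.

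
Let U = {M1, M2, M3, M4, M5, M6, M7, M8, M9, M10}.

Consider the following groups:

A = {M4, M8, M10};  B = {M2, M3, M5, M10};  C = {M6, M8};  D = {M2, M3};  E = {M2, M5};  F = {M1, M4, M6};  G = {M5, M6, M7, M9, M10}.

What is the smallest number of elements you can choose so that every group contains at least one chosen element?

H = {M2, M4, M6} meets every group (each contains at least one member of H), and |H| = 3.
No choice of 2 elements meets every group, so 3 is the minimum.

3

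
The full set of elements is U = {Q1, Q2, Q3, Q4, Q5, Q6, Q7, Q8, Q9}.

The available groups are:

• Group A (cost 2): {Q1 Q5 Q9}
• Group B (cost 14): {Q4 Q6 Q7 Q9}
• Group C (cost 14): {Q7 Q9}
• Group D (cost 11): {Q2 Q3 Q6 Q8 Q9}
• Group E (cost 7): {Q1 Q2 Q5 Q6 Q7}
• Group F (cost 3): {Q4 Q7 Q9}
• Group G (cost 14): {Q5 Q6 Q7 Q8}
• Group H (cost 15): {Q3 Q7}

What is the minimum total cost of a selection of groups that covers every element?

A, D, F together cover every element (A ∪ D ∪ F = {Q1, Q2, Q3, Q4, Q5, Q6, Q7, Q8, Q9}); total cost 2 + 11 + 3 = 16.
No covering selection has total cost below 16.

16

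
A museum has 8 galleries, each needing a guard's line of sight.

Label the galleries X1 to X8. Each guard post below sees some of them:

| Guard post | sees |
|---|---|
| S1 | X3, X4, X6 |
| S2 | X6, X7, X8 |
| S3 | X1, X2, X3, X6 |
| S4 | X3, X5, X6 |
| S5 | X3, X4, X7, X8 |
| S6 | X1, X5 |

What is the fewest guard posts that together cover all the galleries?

Take {S3, S5, S6}. Their union is {X1, X2, X3, X4, X5, X6, X7, X8}, which is all 8 galleries.
Only S3 contains X2, so S3 is forced; the remaining 4 galleries need at least 2 more guard posts (each remaining guard post adds at most 3) — so at least 3 guard posts are needed, and 3 is optimal.

3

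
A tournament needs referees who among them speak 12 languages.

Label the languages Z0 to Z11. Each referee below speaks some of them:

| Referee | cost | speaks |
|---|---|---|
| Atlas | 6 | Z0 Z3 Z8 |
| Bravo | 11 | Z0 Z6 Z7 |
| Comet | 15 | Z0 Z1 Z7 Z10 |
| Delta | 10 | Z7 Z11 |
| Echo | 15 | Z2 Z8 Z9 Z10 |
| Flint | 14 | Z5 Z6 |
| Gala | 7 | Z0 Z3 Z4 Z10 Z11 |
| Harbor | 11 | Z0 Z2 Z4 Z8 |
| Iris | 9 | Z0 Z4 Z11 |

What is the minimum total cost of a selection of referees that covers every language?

51

Comet, Echo, Flint, Gala together cover every language (Comet ∪ Echo ∪ Flint ∪ Gala = {Z0, Z1, Z2, Z3, Z4, Z5, Z6, Z7, Z8, Z9, Z10, Z11}); total cost 15 + 15 + 14 + 7 = 51.
The greedy pick Gala, Echo, Bravo, Flint, Comet costs 62; no covering selection beats 51.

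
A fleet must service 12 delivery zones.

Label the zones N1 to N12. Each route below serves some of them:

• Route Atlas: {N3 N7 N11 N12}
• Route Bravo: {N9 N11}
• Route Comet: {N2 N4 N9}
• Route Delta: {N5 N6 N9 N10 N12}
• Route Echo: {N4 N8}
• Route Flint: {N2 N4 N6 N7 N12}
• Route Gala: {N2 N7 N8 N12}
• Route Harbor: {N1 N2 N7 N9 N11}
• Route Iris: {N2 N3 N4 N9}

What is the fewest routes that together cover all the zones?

4

Delta and Gala and Harbor and Iris together: Delta ∪ Gala ∪ Harbor ∪ Iris = {N1, N2, N3, N4, N5, N6, N7, N8, N9, N10, N11, N12} — every zone is covered.
No 3 of the 9 routes cover everything (all 84 combinations miss at least one zone), so 4 is optimal.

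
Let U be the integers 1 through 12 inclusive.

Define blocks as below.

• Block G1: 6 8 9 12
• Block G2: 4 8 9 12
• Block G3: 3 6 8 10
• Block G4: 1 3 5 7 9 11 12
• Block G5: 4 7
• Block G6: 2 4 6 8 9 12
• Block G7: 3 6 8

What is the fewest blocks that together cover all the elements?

3

G3 and G4 and G6 together: G3 ∪ G4 ∪ G6 = {1, 2, 3, 4, 5, 6, 7, 8, 9, 10, 11, 12} — every element is covered.
Only G4 contains 1, so G4 is forced; the remaining 5 elements need at least 2 more blocks (each remaining block adds at most 4) — so at least 3 blocks are needed, and 3 is optimal.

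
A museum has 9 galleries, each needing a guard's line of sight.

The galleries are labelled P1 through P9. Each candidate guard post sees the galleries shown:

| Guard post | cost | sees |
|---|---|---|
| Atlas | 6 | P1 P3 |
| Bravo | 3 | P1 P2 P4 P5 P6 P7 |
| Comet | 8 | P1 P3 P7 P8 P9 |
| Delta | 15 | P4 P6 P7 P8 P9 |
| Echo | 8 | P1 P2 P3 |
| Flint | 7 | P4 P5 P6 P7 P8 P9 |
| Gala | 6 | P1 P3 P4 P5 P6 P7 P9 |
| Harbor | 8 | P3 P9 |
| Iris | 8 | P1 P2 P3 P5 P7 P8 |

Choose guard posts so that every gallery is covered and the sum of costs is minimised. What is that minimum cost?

Bravo, Comet together cover every gallery (Bravo ∪ Comet = {P1, P2, P3, P4, P5, P6, P7, P8, P9}); total cost 3 + 8 = 11.
No covering selection has total cost below 11.

11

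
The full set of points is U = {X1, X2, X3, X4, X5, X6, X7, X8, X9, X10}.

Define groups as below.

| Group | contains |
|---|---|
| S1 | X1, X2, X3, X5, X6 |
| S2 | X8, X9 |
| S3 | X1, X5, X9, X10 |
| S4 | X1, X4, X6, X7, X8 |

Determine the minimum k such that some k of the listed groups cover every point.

S1, S3, and S4 cover everything between them: the union {X1, X2, X3, X4, X5, X6, X7, X8, X9, X10} is all of U.
Only S1 contains X2, so S1 is forced; the remaining 5 points need at least 2 more groups (each remaining group adds at most 3) — so at least 3 groups are needed, and 3 is optimal.

3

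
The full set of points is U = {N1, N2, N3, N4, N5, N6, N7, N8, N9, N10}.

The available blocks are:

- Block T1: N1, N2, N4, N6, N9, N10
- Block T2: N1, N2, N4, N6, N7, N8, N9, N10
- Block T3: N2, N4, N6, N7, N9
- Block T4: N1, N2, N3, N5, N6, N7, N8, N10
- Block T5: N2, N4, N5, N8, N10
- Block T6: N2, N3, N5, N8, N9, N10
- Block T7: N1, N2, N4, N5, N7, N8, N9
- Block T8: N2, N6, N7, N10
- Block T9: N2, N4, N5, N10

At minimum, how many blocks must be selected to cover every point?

T4 and T7 together: T4 ∪ T7 = {N1, N2, N3, N4, N5, N6, N7, N8, N9, N10} — every point is covered.
No single block has all 10 points (the largest, T2, has 8), so 2 is optimal.

2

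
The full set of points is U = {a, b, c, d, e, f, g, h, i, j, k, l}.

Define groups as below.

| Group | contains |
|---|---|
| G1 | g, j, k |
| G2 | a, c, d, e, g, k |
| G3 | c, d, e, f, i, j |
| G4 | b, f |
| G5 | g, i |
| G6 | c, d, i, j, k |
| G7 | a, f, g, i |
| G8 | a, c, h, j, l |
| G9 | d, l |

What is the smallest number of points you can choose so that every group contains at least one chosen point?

The 4 points {d, f, g, h} hit every group.
No choice of 3 points meets every group, so 4 is the minimum.

4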